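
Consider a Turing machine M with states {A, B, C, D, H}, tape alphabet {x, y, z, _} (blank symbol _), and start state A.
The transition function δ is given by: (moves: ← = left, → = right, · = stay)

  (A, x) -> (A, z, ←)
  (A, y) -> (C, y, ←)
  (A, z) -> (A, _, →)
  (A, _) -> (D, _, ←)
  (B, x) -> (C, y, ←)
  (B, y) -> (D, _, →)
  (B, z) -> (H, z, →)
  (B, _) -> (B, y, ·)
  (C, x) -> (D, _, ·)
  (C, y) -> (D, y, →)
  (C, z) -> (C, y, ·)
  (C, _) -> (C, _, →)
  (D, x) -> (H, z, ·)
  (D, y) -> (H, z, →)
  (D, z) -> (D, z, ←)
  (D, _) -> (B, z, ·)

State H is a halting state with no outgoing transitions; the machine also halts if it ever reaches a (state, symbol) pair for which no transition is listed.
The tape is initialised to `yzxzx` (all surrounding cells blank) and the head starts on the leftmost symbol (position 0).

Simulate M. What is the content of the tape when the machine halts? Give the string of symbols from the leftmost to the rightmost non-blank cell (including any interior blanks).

zzxzx

state=A head=0 tape=_[y]zxzx   (A,y)→(C,y,←)
state=C head=-1 tape=[_]yzxzx   (C,_)→(C,_,→)
state=C head=0 tape=_[y]zxzx   (C,y)→(D,y,→)
state=D head=1 tape=_y[z]xzx   (D,z)→(D,z,←)
state=D head=0 tape=_[y]zxzx   (D,y)→(H,z,→)
state=H head=1 tape=_z[z]xzx
The non-blank tape span at halt is zzxzx.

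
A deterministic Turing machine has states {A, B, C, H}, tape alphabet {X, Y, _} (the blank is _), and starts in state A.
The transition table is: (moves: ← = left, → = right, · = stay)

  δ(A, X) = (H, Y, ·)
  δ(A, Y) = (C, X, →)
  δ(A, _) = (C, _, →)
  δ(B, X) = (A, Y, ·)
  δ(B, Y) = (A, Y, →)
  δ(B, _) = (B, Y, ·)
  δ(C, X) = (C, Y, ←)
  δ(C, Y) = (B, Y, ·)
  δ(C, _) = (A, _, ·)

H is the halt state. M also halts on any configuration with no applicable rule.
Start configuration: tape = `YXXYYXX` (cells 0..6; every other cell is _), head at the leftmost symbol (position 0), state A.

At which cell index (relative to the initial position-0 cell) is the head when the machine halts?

A | _[Y]XXYYXX   read Y → write X, move →, go to C
C | _X[X]XYYXX   read X → write Y, move ←, go to C
C | _[X]YXYYXX   read X → write Y, move ←, go to C
C | [_]YYXYYXX   read _ → write _, move ·, go to A
A | [_]YYXYYXX   read _ → write _, move →, go to C
C | _[Y]YXYYXX   read Y → write Y, move ·, go to B
B | _[Y]YXYYXX   read Y → write Y, move →, go to A
A | _Y[Y]XYYXX   read Y → write X, move →, go to C
C | _YX[X]YYXX   read X → write Y, move ←, go to C
C | _Y[X]YYYXX   read X → write Y, move ←, go to C
C | _[Y]YYYYXX   read Y → write Y, move ·, go to B
B | _[Y]YYYYXX   read Y → write Y, move →, go to A
A | _Y[Y]YYYXX   read Y → write X, move →, go to C
C | _YX[Y]YYXX   read Y → write Y, move ·, go to B
B | _YX[Y]YYXX   read Y → write Y, move →, go to A
A | _YXY[Y]YXX   read Y → write X, move →, go to C
C | _YXYX[Y]XX   read Y → write Y, move ·, go to B
B | _YXYX[Y]XX   read Y → write Y, move →, go to A
A | _YXYXY[X]X   read X → write Y, move ·, go to H
H | _YXYXY[Y]X
At halt the head is at cell 5.

5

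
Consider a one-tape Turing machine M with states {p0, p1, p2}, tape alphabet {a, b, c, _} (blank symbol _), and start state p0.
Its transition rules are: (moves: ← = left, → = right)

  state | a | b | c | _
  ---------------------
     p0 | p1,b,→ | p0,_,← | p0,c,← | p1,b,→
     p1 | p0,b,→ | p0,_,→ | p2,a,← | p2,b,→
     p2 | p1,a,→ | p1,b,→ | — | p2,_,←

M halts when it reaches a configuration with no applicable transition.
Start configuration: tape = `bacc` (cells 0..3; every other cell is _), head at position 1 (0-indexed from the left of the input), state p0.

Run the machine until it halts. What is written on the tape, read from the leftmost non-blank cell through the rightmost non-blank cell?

bbbbc

state=p0 head=1 tape=_b[a]cc   (p0,a)→(p1,b,→)
state=p1 head=2 tape=_bb[c]c   (p1,c)→(p2,a,←)
state=p2 head=1 tape=_b[b]ac   (p2,b)→(p1,b,→)
state=p1 head=2 tape=_bb[a]c   (p1,a)→(p0,b,→)
state=p0 head=3 tape=_bbb[c]   (p0,c)→(p0,c,←)
state=p0 head=2 tape=_bb[b]c   (p0,b)→(p0,_,←)
state=p0 head=1 tape=_b[b]_c   (p0,b)→(p0,_,←)
state=p0 head=0 tape=_[b]__c   (p0,b)→(p0,_,←)
state=p0 head=-1 tape=[_]___c   (p0,_)→(p1,b,→)
state=p1 head=0 tape=b[_]__c   (p1,_)→(p2,b,→)
state=p2 head=1 tape=bb[_]_c   (p2,_)→(p2,_,←)
state=p2 head=0 tape=b[b]__c   (p2,b)→(p1,b,→)
state=p1 head=1 tape=bb[_]_c   (p1,_)→(p2,b,→)
state=p2 head=2 tape=bbb[_]c   (p2,_)→(p2,_,←)
state=p2 head=1 tape=bb[b]_c   (p2,b)→(p1,b,→)
state=p1 head=2 tape=bbb[_]c   (p1,_)→(p2,b,→)
state=p2 head=3 tape=bbbb[c]
The non-blank tape span at halt is bbbbc.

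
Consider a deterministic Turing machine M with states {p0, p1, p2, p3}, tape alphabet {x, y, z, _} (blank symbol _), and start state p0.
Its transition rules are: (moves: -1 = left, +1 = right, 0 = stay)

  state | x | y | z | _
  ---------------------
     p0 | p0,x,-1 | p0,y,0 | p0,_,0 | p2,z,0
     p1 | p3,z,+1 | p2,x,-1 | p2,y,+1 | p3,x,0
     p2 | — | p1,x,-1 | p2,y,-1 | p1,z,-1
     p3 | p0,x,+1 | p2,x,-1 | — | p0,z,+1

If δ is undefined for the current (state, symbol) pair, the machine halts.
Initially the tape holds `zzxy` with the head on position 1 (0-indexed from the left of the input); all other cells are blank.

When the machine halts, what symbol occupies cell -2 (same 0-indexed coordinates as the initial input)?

x

p0 | __z[z]xy   read z → write _, move 0, go to p0
p0 | __z[_]xy   read _ → write z, move 0, go to p2
p2 | __z[z]xy   read z → write y, move -1, go to p2
p2 | __[z]yxy   read z → write y, move -1, go to p2
p2 | _[_]yyxy   read _ → write z, move -1, go to p1
p1 | [_]zyyxy   read _ → write x, move 0, go to p3
p3 | [x]zyyxy   read x → write x, move +1, go to p0
p0 | x[z]yyxy   read z → write _, move 0, go to p0
p0 | x[_]yyxy   read _ → write z, move 0, go to p2
p2 | x[z]yyxy   read z → write y, move -1, go to p2
p2 | [x]yyyxy
Cell -2 holds x when M halts.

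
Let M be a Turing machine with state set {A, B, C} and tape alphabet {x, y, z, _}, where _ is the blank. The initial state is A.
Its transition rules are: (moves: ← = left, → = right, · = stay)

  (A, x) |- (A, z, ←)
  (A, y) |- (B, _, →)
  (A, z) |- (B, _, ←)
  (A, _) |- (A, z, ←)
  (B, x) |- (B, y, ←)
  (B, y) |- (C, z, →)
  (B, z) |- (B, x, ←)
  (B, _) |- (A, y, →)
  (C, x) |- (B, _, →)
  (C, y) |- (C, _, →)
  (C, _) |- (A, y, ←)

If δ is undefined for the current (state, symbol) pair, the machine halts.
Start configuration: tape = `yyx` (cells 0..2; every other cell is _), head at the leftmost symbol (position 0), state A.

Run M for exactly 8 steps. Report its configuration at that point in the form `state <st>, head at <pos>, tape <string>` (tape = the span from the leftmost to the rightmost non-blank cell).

state A, head at 4, tape z_yx

A | [y]yx__   read y → write _, move →, go to B
B | _[y]x__   read y → write z, move →, go to C
C | _z[x]__   read x → write _, move →, go to B
B | _z_[_]_   read _ → write y, move →, go to A
A | _z_y[_]   read _ → write z, move ←, go to A
A | _z_[y]z   read y → write _, move →, go to B
B | _z__[z]   read z → write x, move ←, go to B
B | _z_[_]x   read _ → write y, move →, go to A
A | _z_y[x]
After 8 steps: state A, head at 4, tape z_yx.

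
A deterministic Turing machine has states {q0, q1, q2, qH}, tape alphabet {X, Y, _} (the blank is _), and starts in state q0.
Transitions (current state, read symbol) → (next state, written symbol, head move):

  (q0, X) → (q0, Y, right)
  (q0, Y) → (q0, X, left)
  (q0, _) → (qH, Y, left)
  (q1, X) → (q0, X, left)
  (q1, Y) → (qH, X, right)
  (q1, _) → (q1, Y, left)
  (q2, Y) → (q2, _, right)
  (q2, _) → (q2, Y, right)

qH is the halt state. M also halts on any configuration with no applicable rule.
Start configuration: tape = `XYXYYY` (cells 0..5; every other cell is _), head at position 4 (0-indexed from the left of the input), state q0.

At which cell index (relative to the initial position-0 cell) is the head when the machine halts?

5

q0 | XYXY[Y]Y_   read Y → write X, move left, go to q0
q0 | XYX[Y]XY_   read Y → write X, move left, go to q0
q0 | XY[X]XXY_   read X → write Y, move right, go to q0
q0 | XYY[X]XY_   read X → write Y, move right, go to q0
q0 | XYYY[X]Y_   read X → write Y, move right, go to q0
q0 | XYYYY[Y]_   read Y → write X, move left, go to q0
q0 | XYYY[Y]X_   read Y → write X, move left, go to q0
q0 | XYY[Y]XX_   read Y → write X, move left, go to q0
q0 | XY[Y]XXX_   read Y → write X, move left, go to q0
q0 | X[Y]XXXX_   read Y → write X, move left, go to q0
q0 | [X]XXXXX_   read X → write Y, move right, go to q0
q0 | Y[X]XXXX_   read X → write Y, move right, go to q0
q0 | YY[X]XXX_   read X → write Y, move right, go to q0
q0 | YYY[X]XX_   read X → write Y, move right, go to q0
q0 | YYYY[X]X_   read X → write Y, move right, go to q0
q0 | YYYYY[X]_   read X → write Y, move right, go to q0
q0 | YYYYYY[_]   read _ → write Y, move left, go to qH
qH | YYYYY[Y]Y
At halt the head is at cell 5.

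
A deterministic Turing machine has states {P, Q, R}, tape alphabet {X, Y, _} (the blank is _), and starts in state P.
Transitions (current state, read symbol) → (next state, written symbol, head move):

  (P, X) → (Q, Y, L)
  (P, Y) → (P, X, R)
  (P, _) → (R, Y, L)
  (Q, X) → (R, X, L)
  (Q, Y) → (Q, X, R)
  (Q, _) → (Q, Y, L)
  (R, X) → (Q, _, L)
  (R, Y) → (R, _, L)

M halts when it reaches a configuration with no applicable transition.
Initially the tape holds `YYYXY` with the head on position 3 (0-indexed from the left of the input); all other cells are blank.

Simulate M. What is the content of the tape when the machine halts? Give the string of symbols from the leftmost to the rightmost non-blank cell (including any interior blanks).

state=P head=3 tape=_YYY[X]Y_   (P,X)→(Q,Y,L)
state=Q head=2 tape=_YY[Y]YY_   (Q,Y)→(Q,X,R)
state=Q head=3 tape=_YYX[Y]Y_   (Q,Y)→(Q,X,R)
state=Q head=4 tape=_YYXX[Y]_   (Q,Y)→(Q,X,R)
state=Q head=5 tape=_YYXXX[_]   (Q,_)→(Q,Y,L)
state=Q head=4 tape=_YYXX[X]Y   (Q,X)→(R,X,L)
state=R head=3 tape=_YYX[X]XY   (R,X)→(Q,_,L)
state=Q head=2 tape=_YY[X]_XY   (Q,X)→(R,X,L)
state=R head=1 tape=_Y[Y]X_XY   (R,Y)→(R,_,L)
state=R head=0 tape=_[Y]_X_XY   (R,Y)→(R,_,L)
state=R head=-1 tape=[_]__X_XY
The non-blank tape span at halt is X_XY.

X_XY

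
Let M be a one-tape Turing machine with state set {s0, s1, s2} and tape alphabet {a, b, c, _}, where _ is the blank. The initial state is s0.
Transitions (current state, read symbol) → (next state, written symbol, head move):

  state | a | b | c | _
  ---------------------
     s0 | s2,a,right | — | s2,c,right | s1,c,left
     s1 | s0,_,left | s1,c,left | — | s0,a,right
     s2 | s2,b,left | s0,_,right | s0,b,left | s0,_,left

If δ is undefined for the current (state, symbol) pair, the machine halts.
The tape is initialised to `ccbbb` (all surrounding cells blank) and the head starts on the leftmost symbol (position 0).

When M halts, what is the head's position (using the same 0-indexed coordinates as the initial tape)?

2

state=s0 head=0 tape=[c]cbbb   (s0,c)→(s2,c,right)
state=s2 head=1 tape=c[c]bbb   (s2,c)→(s0,b,left)
state=s0 head=0 tape=[c]bbbb   (s0,c)→(s2,c,right)
state=s2 head=1 tape=c[b]bbb   (s2,b)→(s0,_,right)
state=s0 head=2 tape=c_[b]bb
At halt the head is at cell 2.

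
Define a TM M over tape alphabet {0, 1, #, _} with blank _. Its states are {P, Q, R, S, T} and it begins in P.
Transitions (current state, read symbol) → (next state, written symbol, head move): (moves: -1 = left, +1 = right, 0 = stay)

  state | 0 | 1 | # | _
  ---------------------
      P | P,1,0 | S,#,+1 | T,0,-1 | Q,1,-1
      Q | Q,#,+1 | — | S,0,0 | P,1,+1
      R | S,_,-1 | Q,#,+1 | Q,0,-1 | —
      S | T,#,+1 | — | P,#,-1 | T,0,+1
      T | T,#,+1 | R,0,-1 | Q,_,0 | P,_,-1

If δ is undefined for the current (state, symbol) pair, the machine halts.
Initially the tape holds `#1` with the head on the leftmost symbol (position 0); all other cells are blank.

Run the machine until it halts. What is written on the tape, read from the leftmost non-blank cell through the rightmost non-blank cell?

1####11

P | ___[#]1__   read # → write 0, move -1, go to T
T | __[_]01__   read _ → write _, move -1, go to P
P | _[_]_01__   read _ → write 1, move -1, go to Q
Q | [_]1_01__   read _ → write 1, move +1, go to P
P | 1[1]_01__   read 1 → write #, move +1, go to S
S | 1#[_]01__   read _ → write 0, move +1, go to T
T | 1#0[0]1__   read 0 → write #, move +1, go to T
T | 1#0#[1]__   read 1 → write 0, move -1, go to R
R | 1#0[#]0__   read # → write 0, move -1, go to Q
Q | 1#[0]00__   read 0 → write #, move +1, go to Q
Q | 1##[0]0__   read 0 → write #, move +1, go to Q
Q | 1###[0]__   read 0 → write #, move +1, go to Q
Q | 1####[_]_   read _ → write 1, move +1, go to P
P | 1####1[_]   read _ → write 1, move -1, go to Q
Q | 1####[1]1
The non-blank tape span at halt is 1####11.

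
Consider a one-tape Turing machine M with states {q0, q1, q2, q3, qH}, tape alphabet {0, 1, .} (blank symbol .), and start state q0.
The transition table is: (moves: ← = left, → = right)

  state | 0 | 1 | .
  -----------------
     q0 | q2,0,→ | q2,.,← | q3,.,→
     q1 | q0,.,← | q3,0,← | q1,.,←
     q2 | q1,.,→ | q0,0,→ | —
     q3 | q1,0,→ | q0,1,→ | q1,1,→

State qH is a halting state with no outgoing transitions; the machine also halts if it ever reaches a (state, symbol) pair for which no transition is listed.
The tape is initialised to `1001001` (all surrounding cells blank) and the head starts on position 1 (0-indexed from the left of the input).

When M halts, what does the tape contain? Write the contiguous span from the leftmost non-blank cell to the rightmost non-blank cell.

q0 | ..1[0]01001   read 0 → write 0, move →, go to q2
q2 | ..10[0]1001   read 0 → write ., move →, go to q1
q1 | ..10.[1]001   read 1 → write 0, move ←, go to q3
q3 | ..10[.]0001   read . → write 1, move →, go to q1
q1 | ..101[0]001   read 0 → write ., move ←, go to q0
q0 | ..10[1].001   read 1 → write ., move ←, go to q2
q2 | ..1[0]..001   read 0 → write ., move →, go to q1
q1 | ..1.[.].001   read . → write ., move ←, go to q1
q1 | ..1[.]..001   read . → write ., move ←, go to q1
q1 | ..[1]...001   read 1 → write 0, move ←, go to q3
q3 | .[.]0...001   read . → write 1, move →, go to q1
q1 | .1[0]...001   read 0 → write ., move ←, go to q0
q0 | .[1]....001   read 1 → write ., move ←, go to q2
q2 | [.].....001
The non-blank tape span at halt is 001.

001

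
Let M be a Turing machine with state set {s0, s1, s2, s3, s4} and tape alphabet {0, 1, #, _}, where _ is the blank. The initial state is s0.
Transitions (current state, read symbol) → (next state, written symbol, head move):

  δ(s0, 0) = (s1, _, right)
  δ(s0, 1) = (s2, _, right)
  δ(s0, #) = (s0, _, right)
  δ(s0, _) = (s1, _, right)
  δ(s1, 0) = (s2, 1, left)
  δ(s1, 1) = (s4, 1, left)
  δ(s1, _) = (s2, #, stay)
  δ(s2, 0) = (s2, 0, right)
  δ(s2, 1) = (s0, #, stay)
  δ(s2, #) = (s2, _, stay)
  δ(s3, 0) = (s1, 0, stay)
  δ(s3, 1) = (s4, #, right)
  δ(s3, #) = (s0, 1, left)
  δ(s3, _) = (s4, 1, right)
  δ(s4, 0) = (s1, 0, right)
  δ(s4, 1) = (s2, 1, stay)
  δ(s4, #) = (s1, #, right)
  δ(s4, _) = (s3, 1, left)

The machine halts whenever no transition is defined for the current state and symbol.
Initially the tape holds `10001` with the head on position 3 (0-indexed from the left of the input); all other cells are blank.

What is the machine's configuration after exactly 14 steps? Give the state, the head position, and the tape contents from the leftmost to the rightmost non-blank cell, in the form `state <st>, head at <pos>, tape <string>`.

state=s0 head=3 tape=100[0]1__   (s0,0)→(s1,_,right)
state=s1 head=4 tape=100_[1]__   (s1,1)→(s4,1,left)
state=s4 head=3 tape=100[_]1__   (s4,_)→(s3,1,left)
state=s3 head=2 tape=10[0]11__   (s3,0)→(s1,0,stay)
state=s1 head=2 tape=10[0]11__   (s1,0)→(s2,1,left)
state=s2 head=1 tape=1[0]111__   (s2,0)→(s2,0,right)
state=s2 head=2 tape=10[1]11__   (s2,1)→(s0,#,stay)
state=s0 head=2 tape=10[#]11__   (s0,#)→(s0,_,right)
state=s0 head=3 tape=10_[1]1__   (s0,1)→(s2,_,right)
state=s2 head=4 tape=10__[1]__   (s2,1)→(s0,#,stay)
state=s0 head=4 tape=10__[#]__   (s0,#)→(s0,_,right)
state=s0 head=5 tape=10___[_]_   (s0,_)→(s1,_,right)
state=s1 head=6 tape=10____[_]   (s1,_)→(s2,#,stay)
state=s2 head=6 tape=10____[#]   (s2,#)→(s2,_,stay)
state=s2 head=6 tape=10____[_]
After 14 steps: state s2, head at 6, tape 10.

state s2, head at 6, tape 10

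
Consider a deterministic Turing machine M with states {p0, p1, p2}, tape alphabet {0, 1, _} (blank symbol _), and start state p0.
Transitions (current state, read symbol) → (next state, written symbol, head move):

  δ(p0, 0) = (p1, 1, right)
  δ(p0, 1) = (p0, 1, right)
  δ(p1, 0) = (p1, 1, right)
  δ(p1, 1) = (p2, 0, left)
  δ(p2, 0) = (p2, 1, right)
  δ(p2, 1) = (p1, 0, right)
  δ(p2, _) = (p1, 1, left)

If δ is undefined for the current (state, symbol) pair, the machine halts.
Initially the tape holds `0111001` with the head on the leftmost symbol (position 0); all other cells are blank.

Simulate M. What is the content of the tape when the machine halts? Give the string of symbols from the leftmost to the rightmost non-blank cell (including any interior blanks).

p0 | [0]111001_   read 0 → write 1, move right, go to p1
p1 | 1[1]11001_   read 1 → write 0, move left, go to p2
p2 | [1]011001_   read 1 → write 0, move right, go to p1
p1 | 0[0]11001_   read 0 → write 1, move right, go to p1
p1 | 01[1]1001_   read 1 → write 0, move left, go to p2
p2 | 0[1]01001_   read 1 → write 0, move right, go to p1
p1 | 00[0]1001_   read 0 → write 1, move right, go to p1
p1 | 001[1]001_   read 1 → write 0, move left, go to p2
p2 | 00[1]0001_   read 1 → write 0, move right, go to p1
p1 | 000[0]001_   read 0 → write 1, move right, go to p1
p1 | 0001[0]01_   read 0 → write 1, move right, go to p1
p1 | 00011[0]1_   read 0 → write 1, move right, go to p1
p1 | 000111[1]_   read 1 → write 0, move left, go to p2
p2 | 00011[1]0_   read 1 → write 0, move right, go to p1
p1 | 000110[0]_   read 0 → write 1, move right, go to p1
p1 | 0001101[_]
The non-blank tape span at halt is 0001101.

0001101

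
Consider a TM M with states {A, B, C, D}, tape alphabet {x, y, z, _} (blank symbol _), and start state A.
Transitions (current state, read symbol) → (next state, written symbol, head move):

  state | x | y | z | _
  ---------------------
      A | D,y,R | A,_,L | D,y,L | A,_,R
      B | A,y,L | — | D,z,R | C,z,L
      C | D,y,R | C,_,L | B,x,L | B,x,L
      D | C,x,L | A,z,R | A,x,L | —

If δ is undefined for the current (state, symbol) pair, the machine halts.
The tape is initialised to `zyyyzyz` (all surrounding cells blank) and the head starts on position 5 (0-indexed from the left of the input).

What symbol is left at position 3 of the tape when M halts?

A | _zyyyz[y]z   read y → write _, move L, go to A
A | _zyyy[z]_z   read z → write y, move L, go to D
D | _zyy[y]y_z   read y → write z, move R, go to A
A | _zyyz[y]_z   read y → write _, move L, go to A
A | _zyy[z]__z   read z → write y, move L, go to D
D | _zy[y]y__z   read y → write z, move R, go to A
A | _zyz[y]__z   read y → write _, move L, go to A
A | _zy[z]___z   read z → write y, move L, go to D
D | _z[y]y___z   read y → write z, move R, go to A
A | _zz[y]___z   read y → write _, move L, go to A
A | _z[z]____z   read z → write y, move L, go to D
D | _[z]y____z   read z → write x, move L, go to A
A | [_]xy____z   read _ → write _, move R, go to A
A | _[x]y____z   read x → write y, move R, go to D
D | _y[y]____z   read y → write z, move R, go to A
A | _yz[_]___z   read _ → write _, move R, go to A
A | _yz_[_]__z   read _ → write _, move R, go to A
A | _yz__[_]_z   read _ → write _, move R, go to A
A | _yz___[_]z   read _ → write _, move R, go to A
A | _yz____[z]   read z → write y, move L, go to D
D | _yz___[_]y
Cell 3 holds _ when M halts.

_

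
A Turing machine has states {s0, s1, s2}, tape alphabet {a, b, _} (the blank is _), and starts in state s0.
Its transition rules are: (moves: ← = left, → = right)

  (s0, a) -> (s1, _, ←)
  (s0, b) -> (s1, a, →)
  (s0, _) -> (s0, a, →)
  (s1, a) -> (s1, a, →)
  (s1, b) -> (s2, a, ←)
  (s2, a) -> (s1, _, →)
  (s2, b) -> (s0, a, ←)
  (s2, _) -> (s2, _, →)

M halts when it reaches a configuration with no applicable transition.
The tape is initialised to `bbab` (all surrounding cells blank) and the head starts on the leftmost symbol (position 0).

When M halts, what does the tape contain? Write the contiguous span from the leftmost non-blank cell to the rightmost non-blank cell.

a_a

state=s0 head=0 tape=[b]bab_   (s0,b)→(s1,a,→)
state=s1 head=1 tape=a[b]ab_   (s1,b)→(s2,a,←)
state=s2 head=0 tape=[a]aab_   (s2,a)→(s1,_,→)
state=s1 head=1 tape=_[a]ab_   (s1,a)→(s1,a,→)
state=s1 head=2 tape=_a[a]b_   (s1,a)→(s1,a,→)
state=s1 head=3 tape=_aa[b]_   (s1,b)→(s2,a,←)
state=s2 head=2 tape=_a[a]a_   (s2,a)→(s1,_,→)
state=s1 head=3 tape=_a_[a]_   (s1,a)→(s1,a,→)
state=s1 head=4 tape=_a_a[_]
The non-blank tape span at halt is a_a.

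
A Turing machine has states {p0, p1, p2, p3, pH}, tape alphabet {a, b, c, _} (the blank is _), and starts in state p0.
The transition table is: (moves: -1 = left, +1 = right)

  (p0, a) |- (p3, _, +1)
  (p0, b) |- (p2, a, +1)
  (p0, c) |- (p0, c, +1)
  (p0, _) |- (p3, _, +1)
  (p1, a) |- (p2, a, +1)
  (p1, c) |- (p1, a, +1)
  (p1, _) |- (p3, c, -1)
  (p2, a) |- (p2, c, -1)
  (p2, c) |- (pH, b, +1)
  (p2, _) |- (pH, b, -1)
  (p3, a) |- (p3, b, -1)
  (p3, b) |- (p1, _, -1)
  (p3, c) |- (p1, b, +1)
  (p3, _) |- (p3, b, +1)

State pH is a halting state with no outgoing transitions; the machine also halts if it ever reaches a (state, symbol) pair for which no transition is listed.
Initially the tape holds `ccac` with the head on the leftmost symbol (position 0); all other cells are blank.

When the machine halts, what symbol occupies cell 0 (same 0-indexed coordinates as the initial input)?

state=p0 head=0 tape=_[c]cac_   (p0,c)→(p0,c,+1)
state=p0 head=1 tape=_c[c]ac_   (p0,c)→(p0,c,+1)
state=p0 head=2 tape=_cc[a]c_   (p0,a)→(p3,_,+1)
state=p3 head=3 tape=_cc_[c]_   (p3,c)→(p1,b,+1)
state=p1 head=4 tape=_cc_b[_]   (p1,_)→(p3,c,-1)
state=p3 head=3 tape=_cc_[b]c   (p3,b)→(p1,_,-1)
state=p1 head=2 tape=_cc[_]_c   (p1,_)→(p3,c,-1)
state=p3 head=1 tape=_c[c]c_c   (p3,c)→(p1,b,+1)
state=p1 head=2 tape=_cb[c]_c   (p1,c)→(p1,a,+1)
state=p1 head=3 tape=_cba[_]c   (p1,_)→(p3,c,-1)
state=p3 head=2 tape=_cb[a]cc   (p3,a)→(p3,b,-1)
state=p3 head=1 tape=_c[b]bcc   (p3,b)→(p1,_,-1)
state=p1 head=0 tape=_[c]_bcc   (p1,c)→(p1,a,+1)
state=p1 head=1 tape=_a[_]bcc   (p1,_)→(p3,c,-1)
state=p3 head=0 tape=_[a]cbcc   (p3,a)→(p3,b,-1)
state=p3 head=-1 tape=[_]bcbcc   (p3,_)→(p3,b,+1)
state=p3 head=0 tape=b[b]cbcc   (p3,b)→(p1,_,-1)
state=p1 head=-1 tape=[b]_cbcc
Cell 0 holds _ when M halts.

_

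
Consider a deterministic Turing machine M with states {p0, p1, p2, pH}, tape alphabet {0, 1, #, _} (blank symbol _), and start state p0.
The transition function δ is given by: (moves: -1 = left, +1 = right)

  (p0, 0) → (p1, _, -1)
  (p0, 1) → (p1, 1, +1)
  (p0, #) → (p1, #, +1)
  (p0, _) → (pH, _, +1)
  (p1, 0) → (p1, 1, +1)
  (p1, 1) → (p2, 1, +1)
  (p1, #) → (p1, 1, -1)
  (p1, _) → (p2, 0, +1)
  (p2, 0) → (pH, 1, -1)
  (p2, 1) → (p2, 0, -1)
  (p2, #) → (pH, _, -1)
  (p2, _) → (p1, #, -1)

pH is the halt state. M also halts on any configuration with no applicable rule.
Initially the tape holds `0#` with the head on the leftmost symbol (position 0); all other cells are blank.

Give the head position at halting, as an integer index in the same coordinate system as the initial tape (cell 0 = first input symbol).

p0 | ___[0]#   read 0 → write _, move -1, go to p1
p1 | __[_]_#   read _ → write 0, move +1, go to p2
p2 | __0[_]#   read _ → write #, move -1, go to p1
p1 | __[0]##   read 0 → write 1, move +1, go to p1
p1 | __1[#]#   read # → write 1, move -1, go to p1
p1 | __[1]1#   read 1 → write 1, move +1, go to p2
p2 | __1[1]#   read 1 → write 0, move -1, go to p2
p2 | __[1]0#   read 1 → write 0, move -1, go to p2
p2 | _[_]00#   read _ → write #, move -1, go to p1
p1 | [_]#00#   read _ → write 0, move +1, go to p2
p2 | 0[#]00#   read # → write _, move -1, go to pH
pH | [0]_00#
At halt the head is at cell -3.

-3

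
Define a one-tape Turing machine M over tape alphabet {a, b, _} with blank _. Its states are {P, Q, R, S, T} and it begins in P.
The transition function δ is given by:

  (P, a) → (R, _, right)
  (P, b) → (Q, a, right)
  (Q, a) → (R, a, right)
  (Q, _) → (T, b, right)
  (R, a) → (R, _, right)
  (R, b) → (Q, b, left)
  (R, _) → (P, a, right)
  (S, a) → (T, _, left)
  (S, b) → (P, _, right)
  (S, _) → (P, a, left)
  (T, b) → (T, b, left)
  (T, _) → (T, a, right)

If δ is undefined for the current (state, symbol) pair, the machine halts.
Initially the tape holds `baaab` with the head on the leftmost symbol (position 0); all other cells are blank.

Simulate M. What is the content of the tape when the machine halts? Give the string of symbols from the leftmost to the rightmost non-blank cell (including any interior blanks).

aaabb

P | [b]aaab   read b → write a, move right, go to Q
Q | a[a]aab   read a → write a, move right, go to R
R | aa[a]ab   read a → write _, move right, go to R
R | aa_[a]b   read a → write _, move right, go to R
R | aa__[b]   read b → write b, move left, go to Q
Q | aa_[_]b   read _ → write b, move right, go to T
T | aa_b[b]   read b → write b, move left, go to T
T | aa_[b]b   read b → write b, move left, go to T
T | aa[_]bb   read _ → write a, move right, go to T
T | aaa[b]b   read b → write b, move left, go to T
T | aa[a]bb
The non-blank tape span at halt is aaabb.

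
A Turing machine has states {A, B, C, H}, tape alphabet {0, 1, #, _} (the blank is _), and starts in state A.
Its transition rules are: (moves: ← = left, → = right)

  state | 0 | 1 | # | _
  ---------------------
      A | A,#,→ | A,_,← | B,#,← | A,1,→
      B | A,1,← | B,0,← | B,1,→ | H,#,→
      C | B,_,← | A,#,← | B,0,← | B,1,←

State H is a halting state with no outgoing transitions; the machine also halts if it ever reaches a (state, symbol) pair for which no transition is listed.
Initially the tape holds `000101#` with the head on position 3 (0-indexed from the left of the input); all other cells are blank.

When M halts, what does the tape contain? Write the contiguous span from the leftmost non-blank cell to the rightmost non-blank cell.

#000#__#_#

state=A head=3 tape=___000[1]01#   (A,1)→(A,_,←)
state=A head=2 tape=___00[0]_01#   (A,0)→(A,#,→)
state=A head=3 tape=___00#[_]01#   (A,_)→(A,1,→)
state=A head=4 tape=___00#1[0]1#   (A,0)→(A,#,→)
state=A head=5 tape=___00#1#[1]#   (A,1)→(A,_,←)
state=A head=4 tape=___00#1[#]_#   (A,#)→(B,#,←)
state=B head=3 tape=___00#[1]#_#   (B,1)→(B,0,←)
state=B head=2 tape=___00[#]0#_#   (B,#)→(B,1,→)
state=B head=3 tape=___001[0]#_#   (B,0)→(A,1,←)
state=A head=2 tape=___00[1]1#_#   (A,1)→(A,_,←)
state=A head=1 tape=___0[0]_1#_#   (A,0)→(A,#,→)
state=A head=2 tape=___0#[_]1#_#   (A,_)→(A,1,→)
state=A head=3 tape=___0#1[1]#_#   (A,1)→(A,_,←)
state=A head=2 tape=___0#[1]_#_#   (A,1)→(A,_,←)
state=A head=1 tape=___0[#]__#_#   (A,#)→(B,#,←)
state=B head=0 tape=___[0]#__#_#   (B,0)→(A,1,←)
state=A head=-1 tape=__[_]1#__#_#   (A,_)→(A,1,→)
state=A head=0 tape=__1[1]#__#_#   (A,1)→(A,_,←)
state=A head=-1 tape=__[1]_#__#_#   (A,1)→(A,_,←)
state=A head=-2 tape=_[_]__#__#_#   (A,_)→(A,1,→)
state=A head=-1 tape=_1[_]_#__#_#   (A,_)→(A,1,→)
state=A head=0 tape=_11[_]#__#_#   (A,_)→(A,1,→)
state=A head=1 tape=_111[#]__#_#   (A,#)→(B,#,←)
state=B head=0 tape=_11[1]#__#_#   (B,1)→(B,0,←)
state=B head=-1 tape=_1[1]0#__#_#   (B,1)→(B,0,←)
state=B head=-2 tape=_[1]00#__#_#   (B,1)→(B,0,←)
state=B head=-3 tape=[_]000#__#_#   (B,_)→(H,#,→)
state=H head=-2 tape=#[0]00#__#_#
The non-blank tape span at halt is #000#__#_#.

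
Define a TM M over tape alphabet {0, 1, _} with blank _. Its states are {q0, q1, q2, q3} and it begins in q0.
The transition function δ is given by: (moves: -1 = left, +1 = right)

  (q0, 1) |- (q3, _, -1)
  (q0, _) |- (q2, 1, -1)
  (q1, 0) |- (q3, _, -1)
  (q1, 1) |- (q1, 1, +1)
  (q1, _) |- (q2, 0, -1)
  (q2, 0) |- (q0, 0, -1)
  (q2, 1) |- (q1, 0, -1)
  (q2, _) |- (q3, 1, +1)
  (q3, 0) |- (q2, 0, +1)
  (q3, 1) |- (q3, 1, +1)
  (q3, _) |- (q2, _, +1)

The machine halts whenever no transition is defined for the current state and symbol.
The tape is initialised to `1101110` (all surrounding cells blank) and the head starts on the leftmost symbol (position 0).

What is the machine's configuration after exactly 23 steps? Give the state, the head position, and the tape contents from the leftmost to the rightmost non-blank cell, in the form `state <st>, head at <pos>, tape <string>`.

state q0, head at -1, tape 100000110

state=q0 head=0 tape=__[1]101110   (q0,1)→(q3,_,-1)
state=q3 head=-1 tape=_[_]_101110   (q3,_)→(q2,_,+1)
state=q2 head=0 tape=__[_]101110   (q2,_)→(q3,1,+1)
state=q3 head=1 tape=__1[1]01110   (q3,1)→(q3,1,+1)
state=q3 head=2 tape=__11[0]1110   (q3,0)→(q2,0,+1)
state=q2 head=3 tape=__110[1]110   (q2,1)→(q1,0,-1)
state=q1 head=2 tape=__11[0]0110   (q1,0)→(q3,_,-1)
state=q3 head=1 tape=__1[1]_0110   (q3,1)→(q3,1,+1)
state=q3 head=2 tape=__11[_]0110   (q3,_)→(q2,_,+1)
state=q2 head=3 tape=__11_[0]110   (q2,0)→(q0,0,-1)
state=q0 head=2 tape=__11[_]0110   (q0,_)→(q2,1,-1)
state=q2 head=1 tape=__1[1]10110   (q2,1)→(q1,0,-1)
state=q1 head=0 tape=__[1]010110   (q1,1)→(q1,1,+1)
state=q1 head=1 tape=__1[0]10110   (q1,0)→(q3,_,-1)
state=q3 head=0 tape=__[1]_10110   (q3,1)→(q3,1,+1)
state=q3 head=1 tape=__1[_]10110   (q3,_)→(q2,_,+1)
state=q2 head=2 tape=__1_[1]0110   (q2,1)→(q1,0,-1)
state=q1 head=1 tape=__1[_]00110   (q1,_)→(q2,0,-1)
state=q2 head=0 tape=__[1]000110   (q2,1)→(q1,0,-1)
state=q1 head=-1 tape=_[_]0000110   (q1,_)→(q2,0,-1)
state=q2 head=-2 tape=[_]00000110   (q2,_)→(q3,1,+1)
state=q3 head=-1 tape=1[0]0000110   (q3,0)→(q2,0,+1)
state=q2 head=0 tape=10[0]000110   (q2,0)→(q0,0,-1)
state=q0 head=-1 tape=1[0]0000110
After 23 steps: state q0, head at -1, tape 100000110.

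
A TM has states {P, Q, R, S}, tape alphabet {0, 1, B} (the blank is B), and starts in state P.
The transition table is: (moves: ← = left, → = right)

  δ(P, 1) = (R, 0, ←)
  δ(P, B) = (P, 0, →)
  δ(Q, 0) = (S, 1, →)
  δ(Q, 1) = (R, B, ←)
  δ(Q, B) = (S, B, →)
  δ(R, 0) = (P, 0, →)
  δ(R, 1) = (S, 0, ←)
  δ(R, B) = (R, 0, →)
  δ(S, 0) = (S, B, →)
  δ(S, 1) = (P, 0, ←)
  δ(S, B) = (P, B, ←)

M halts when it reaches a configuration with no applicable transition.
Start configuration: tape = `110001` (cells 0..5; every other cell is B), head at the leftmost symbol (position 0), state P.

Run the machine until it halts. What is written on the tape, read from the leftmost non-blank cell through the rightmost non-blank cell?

P | B[1]10001   read 1 → write 0, move ←, go to R
R | [B]010001   read B → write 0, move →, go to R
R | 0[0]10001   read 0 → write 0, move →, go to P
P | 00[1]0001   read 1 → write 0, move ←, go to R
R | 0[0]00001   read 0 → write 0, move →, go to P
P | 00[0]0001
The non-blank tape span at halt is 0000001.

0000001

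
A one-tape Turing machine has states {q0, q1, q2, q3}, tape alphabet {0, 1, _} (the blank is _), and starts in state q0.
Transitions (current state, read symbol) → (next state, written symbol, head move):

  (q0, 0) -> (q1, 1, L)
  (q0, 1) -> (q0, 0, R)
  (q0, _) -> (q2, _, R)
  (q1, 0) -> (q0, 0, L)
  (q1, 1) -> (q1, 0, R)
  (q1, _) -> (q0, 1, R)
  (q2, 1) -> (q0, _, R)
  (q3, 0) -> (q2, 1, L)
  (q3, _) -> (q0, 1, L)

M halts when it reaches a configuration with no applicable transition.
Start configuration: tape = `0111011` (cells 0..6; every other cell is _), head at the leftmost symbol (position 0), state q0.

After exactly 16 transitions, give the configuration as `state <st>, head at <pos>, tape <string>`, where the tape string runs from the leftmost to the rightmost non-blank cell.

state q0, head at -2, tape 01010111

state=q0 head=0 tape=__[0]111011   (q0,0)→(q1,1,L)
state=q1 head=-1 tape=_[_]1111011   (q1,_)→(q0,1,R)
state=q0 head=0 tape=_1[1]111011   (q0,1)→(q0,0,R)
state=q0 head=1 tape=_10[1]11011   (q0,1)→(q0,0,R)
state=q0 head=2 tape=_100[1]1011   (q0,1)→(q0,0,R)
state=q0 head=3 tape=_1000[1]011   (q0,1)→(q0,0,R)
state=q0 head=4 tape=_10000[0]11   (q0,0)→(q1,1,L)
state=q1 head=3 tape=_1000[0]111   (q1,0)→(q0,0,L)
state=q0 head=2 tape=_100[0]0111   (q0,0)→(q1,1,L)
state=q1 head=1 tape=_10[0]10111   (q1,0)→(q0,0,L)
state=q0 head=0 tape=_1[0]010111   (q0,0)→(q1,1,L)
state=q1 head=-1 tape=_[1]1010111   (q1,1)→(q1,0,R)
state=q1 head=0 tape=_0[1]010111   (q1,1)→(q1,0,R)
state=q1 head=1 tape=_00[0]10111   (q1,0)→(q0,0,L)
state=q0 head=0 tape=_0[0]010111   (q0,0)→(q1,1,L)
state=q1 head=-1 tape=_[0]1010111   (q1,0)→(q0,0,L)
state=q0 head=-2 tape=[_]01010111
After 16 steps: state q0, head at -2, tape 01010111.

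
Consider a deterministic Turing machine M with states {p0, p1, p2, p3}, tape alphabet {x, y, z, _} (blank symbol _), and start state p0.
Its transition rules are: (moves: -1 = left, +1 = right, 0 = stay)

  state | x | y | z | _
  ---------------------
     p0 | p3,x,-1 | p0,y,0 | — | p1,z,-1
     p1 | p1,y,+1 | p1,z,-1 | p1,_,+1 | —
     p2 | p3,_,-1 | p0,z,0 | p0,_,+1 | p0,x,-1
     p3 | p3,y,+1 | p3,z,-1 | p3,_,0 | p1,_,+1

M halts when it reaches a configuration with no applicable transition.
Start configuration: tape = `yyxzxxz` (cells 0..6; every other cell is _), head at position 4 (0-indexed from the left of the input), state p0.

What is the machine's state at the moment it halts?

p0 | yyxz[x]xz_   read x → write x, move -1, go to p3
p3 | yyx[z]xxz_   read z → write _, move 0, go to p3
p3 | yyx[_]xxz_   read _ → write _, move +1, go to p1
p1 | yyx_[x]xz_   read x → write y, move +1, go to p1
p1 | yyx_y[x]z_   read x → write y, move +1, go to p1
p1 | yyx_yy[z]_   read z → write _, move +1, go to p1
p1 | yyx_yy_[_]
No transition is defined for (p1, _); M halts in state p1.

p1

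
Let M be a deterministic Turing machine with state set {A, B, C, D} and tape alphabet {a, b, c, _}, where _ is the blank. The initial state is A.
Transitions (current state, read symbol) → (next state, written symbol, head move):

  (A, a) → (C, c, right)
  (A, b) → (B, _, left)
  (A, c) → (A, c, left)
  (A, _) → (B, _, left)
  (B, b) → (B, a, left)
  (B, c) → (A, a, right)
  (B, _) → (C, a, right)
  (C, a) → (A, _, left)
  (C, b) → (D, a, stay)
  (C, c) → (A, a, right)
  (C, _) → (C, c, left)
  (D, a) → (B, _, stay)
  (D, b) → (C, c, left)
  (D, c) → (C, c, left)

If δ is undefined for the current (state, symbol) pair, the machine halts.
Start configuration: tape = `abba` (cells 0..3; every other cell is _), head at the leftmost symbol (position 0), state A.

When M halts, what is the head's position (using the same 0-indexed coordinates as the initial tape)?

A | [a]bba_   read a → write c, move right, go to C
C | c[b]ba_   read b → write a, move stay, go to D
D | c[a]ba_   read a → write _, move stay, go to B
B | c[_]ba_   read _ → write a, move right, go to C
C | ca[b]a_   read b → write a, move stay, go to D
D | ca[a]a_   read a → write _, move stay, go to B
B | ca[_]a_   read _ → write a, move right, go to C
C | caa[a]_   read a → write _, move left, go to A
A | ca[a]__   read a → write c, move right, go to C
C | cac[_]_   read _ → write c, move left, go to C
C | ca[c]c_   read c → write a, move right, go to A
A | caa[c]_   read c → write c, move left, go to A
A | ca[a]c_   read a → write c, move right, go to C
C | cac[c]_   read c → write a, move right, go to A
A | caca[_]   read _ → write _, move left, go to B
B | cac[a]_
At halt the head is at cell 3.

3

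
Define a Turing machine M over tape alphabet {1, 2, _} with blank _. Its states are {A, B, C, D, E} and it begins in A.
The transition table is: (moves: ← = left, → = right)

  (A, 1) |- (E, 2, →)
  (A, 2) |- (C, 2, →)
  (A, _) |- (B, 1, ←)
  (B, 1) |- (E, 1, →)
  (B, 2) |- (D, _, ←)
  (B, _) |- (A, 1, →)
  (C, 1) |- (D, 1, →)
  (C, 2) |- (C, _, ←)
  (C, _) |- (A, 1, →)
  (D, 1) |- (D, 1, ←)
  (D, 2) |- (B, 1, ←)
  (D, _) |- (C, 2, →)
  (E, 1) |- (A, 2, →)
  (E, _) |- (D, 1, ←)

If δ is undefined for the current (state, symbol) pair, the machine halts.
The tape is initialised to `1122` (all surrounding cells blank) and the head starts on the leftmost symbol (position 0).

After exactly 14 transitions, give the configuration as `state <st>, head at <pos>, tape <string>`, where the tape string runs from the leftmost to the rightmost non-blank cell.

A | __[1]122   read 1 → write 2, move →, go to E
E | __2[1]22   read 1 → write 2, move →, go to A
A | __22[2]2   read 2 → write 2, move →, go to C
C | __222[2]   read 2 → write _, move ←, go to C
C | __22[2]_   read 2 → write _, move ←, go to C
C | __2[2]__   read 2 → write _, move ←, go to C
C | __[2]___   read 2 → write _, move ←, go to C
C | _[_]____   read _ → write 1, move →, go to A
A | _1[_]___   read _ → write 1, move ←, go to B
B | _[1]1___   read 1 → write 1, move →, go to E
E | _1[1]___   read 1 → write 2, move →, go to A
A | _12[_]__   read _ → write 1, move ←, go to B
B | _1[2]1__   read 2 → write _, move ←, go to D
D | _[1]_1__   read 1 → write 1, move ←, go to D
D | [_]1_1__
After 14 steps: state D, head at -2, tape 1_1.

state D, head at -2, tape 1_1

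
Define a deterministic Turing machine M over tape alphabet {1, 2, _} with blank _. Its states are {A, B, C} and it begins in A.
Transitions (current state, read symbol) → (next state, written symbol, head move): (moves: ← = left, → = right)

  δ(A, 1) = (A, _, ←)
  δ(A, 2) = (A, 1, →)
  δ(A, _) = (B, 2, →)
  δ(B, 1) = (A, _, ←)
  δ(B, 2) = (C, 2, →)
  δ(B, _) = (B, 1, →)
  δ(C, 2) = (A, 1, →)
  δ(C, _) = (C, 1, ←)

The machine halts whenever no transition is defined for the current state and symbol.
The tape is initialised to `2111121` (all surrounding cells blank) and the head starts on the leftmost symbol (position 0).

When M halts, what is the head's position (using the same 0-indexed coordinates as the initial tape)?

state=A head=0 tape=_[2]111121   (A,2)→(A,1,→)
state=A head=1 tape=_1[1]11121   (A,1)→(A,_,←)
state=A head=0 tape=_[1]_11121   (A,1)→(A,_,←)
state=A head=-1 tape=[_]__11121   (A,_)→(B,2,→)
state=B head=0 tape=2[_]_11121   (B,_)→(B,1,→)
state=B head=1 tape=21[_]11121   (B,_)→(B,1,→)
state=B head=2 tape=211[1]1121   (B,1)→(A,_,←)
state=A head=1 tape=21[1]_1121   (A,1)→(A,_,←)
state=A head=0 tape=2[1]__1121   (A,1)→(A,_,←)
state=A head=-1 tape=[2]___1121   (A,2)→(A,1,→)
state=A head=0 tape=1[_]__1121   (A,_)→(B,2,→)
state=B head=1 tape=12[_]_1121   (B,_)→(B,1,→)
state=B head=2 tape=121[_]1121   (B,_)→(B,1,→)
state=B head=3 tape=1211[1]121   (B,1)→(A,_,←)
state=A head=2 tape=121[1]_121   (A,1)→(A,_,←)
state=A head=1 tape=12[1]__121   (A,1)→(A,_,←)
state=A head=0 tape=1[2]___121   (A,2)→(A,1,→)
state=A head=1 tape=11[_]__121   (A,_)→(B,2,→)
state=B head=2 tape=112[_]_121   (B,_)→(B,1,→)
state=B head=3 tape=1121[_]121   (B,_)→(B,1,→)
state=B head=4 tape=11211[1]21   (B,1)→(A,_,←)
state=A head=3 tape=1121[1]_21   (A,1)→(A,_,←)
state=A head=2 tape=112[1]__21   (A,1)→(A,_,←)
state=A head=1 tape=11[2]___21   (A,2)→(A,1,→)
state=A head=2 tape=111[_]__21   (A,_)→(B,2,→)
state=B head=3 tape=1112[_]_21   (B,_)→(B,1,→)
state=B head=4 tape=11121[_]21   (B,_)→(B,1,→)
state=B head=5 tape=111211[2]1   (B,2)→(C,2,→)
state=C head=6 tape=1112112[1]
At halt the head is at cell 6.

6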